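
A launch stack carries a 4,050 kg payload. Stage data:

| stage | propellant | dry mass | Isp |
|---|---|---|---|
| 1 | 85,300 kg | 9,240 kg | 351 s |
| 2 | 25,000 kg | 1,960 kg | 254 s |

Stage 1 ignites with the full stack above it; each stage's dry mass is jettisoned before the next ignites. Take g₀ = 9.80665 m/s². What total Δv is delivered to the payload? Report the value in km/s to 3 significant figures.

Ignition mass of stage 1 = 85,300+9,240 + 25,000+1,960 + 4,050 = 125,550 kg.
Stage 1: m₀ = 125,550 kg, m_f = 125,550 − 85,300 = 40,250 kg; Δv = 351×9.80665×ln(3.119) = 3442.1×1.1376 ≈ 3916 m/s.
Stage 2: m₀ = 31,010 kg, m_f = 31,010 − 25,000 = 6,010 kg; Δv = 254×9.80665×ln(5.16) = 2490.9×1.6409 ≈ 4087 m/s.
Total Δv = 3916 + 4087 = 8003 m/s.

Δv ≈ 8.00 km/s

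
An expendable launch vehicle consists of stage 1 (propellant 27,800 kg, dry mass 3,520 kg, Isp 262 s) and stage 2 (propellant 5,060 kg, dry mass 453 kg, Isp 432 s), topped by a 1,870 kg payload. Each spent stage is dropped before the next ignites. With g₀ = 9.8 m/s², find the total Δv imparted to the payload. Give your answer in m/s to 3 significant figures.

Δv ≈ 8150 m/s

Ignition mass of stage 1 = 27,800+3,520 + 5,060+453 + 1,870 = 38,703 kg.
Stage 1: m₀ = 38,703 kg, m_f = 38,703 − 27,800 = 10,903 kg; Δv = 262×9.8×ln(3.55) = 2567.6×1.2669 ≈ 3253 m/s.
Stage 2: m₀ = 7,383 kg, m_f = 7,383 − 5,060 = 2,323 kg; Δv = 432×9.8×ln(3.178) = 4233.6×1.1563 ≈ 4895 m/s.
Total Δv = 3253 + 4895 = 8148 m/s.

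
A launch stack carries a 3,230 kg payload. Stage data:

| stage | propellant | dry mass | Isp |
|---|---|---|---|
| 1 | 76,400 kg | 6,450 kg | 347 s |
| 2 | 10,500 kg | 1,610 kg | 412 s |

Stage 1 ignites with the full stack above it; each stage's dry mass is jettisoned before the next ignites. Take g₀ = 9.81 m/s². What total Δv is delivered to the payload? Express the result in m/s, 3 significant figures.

Δv ≈ 9790 m/s

Ignition mass of stage 1 = 76,400+6,450 + 10,500+1,610 + 3,230 = 98,190 kg.
Stage 1: m₀ = 98,190 kg, m_f = 98,190 − 76,400 = 21,790 kg; Δv = 347×9.81×ln(4.506) = 3404.1×1.5055 ≈ 5125 m/s.
Stage 2: m₀ = 15,340 kg, m_f = 15,340 − 10,500 = 4,840 kg; Δv = 412×9.81×ln(3.169) = 4041.7×1.1535 ≈ 4662 m/s.
Total Δv = 5125 + 4662 = 9787 m/s.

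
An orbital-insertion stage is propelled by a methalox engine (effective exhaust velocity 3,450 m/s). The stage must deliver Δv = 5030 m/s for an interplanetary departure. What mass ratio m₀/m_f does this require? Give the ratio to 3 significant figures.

mass ratio ≈ 4.30

From the ideal rocket equation, m₀/m_f = exp(Δv / v_e) = exp(5030 / 3450.0) = exp(1.4580) = 4.2972.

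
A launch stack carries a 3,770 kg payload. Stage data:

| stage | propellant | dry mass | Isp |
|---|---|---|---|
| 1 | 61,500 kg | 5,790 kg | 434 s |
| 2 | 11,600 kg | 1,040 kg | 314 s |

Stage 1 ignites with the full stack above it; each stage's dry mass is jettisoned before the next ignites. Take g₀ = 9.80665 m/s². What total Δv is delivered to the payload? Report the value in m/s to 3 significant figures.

Δv ≈ 9430 m/s

Ignition mass of stage 1 = 61,500+5,790 + 11,600+1,040 + 3,770 = 83,700 kg.
Stage 1: m₀ = 83,700 kg, m_f = 83,700 − 61,500 = 22,200 kg; Δv = 434×9.80665×ln(3.77) = 4256.1×1.3271 ≈ 5648 m/s.
Stage 2: m₀ = 16,410 kg, m_f = 16,410 − 11,600 = 4,810 kg; Δv = 314×9.80665×ln(3.412) = 3079.3×1.2272 ≈ 3779 m/s.
Total Δv = 5648 + 3779 = 9427 m/s.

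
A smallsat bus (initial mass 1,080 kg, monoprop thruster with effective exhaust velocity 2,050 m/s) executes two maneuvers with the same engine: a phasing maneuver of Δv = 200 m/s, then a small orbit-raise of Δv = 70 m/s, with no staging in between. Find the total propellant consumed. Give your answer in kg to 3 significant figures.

total propellant consumed ≈ 133 kg

After the first burn: m = 1080 × exp(−200/2050.0) = 1080 × 0.90705 = 979.614 kg.
After the second burn: m = 979.614 × exp(−70/2050.0) = 979.614 × 0.96643 = 946.728 kg.
Total propellant = m₀ − m_final = 1080 − 946.728 = 133.272 kg.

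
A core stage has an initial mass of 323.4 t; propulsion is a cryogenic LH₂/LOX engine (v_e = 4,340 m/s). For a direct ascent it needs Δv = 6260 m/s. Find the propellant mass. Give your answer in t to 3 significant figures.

propellant mass ≈ 247 t

By the Tsiolkovsky rocket equation, m₀/m_f = exp(Δv / v_e) = exp(6260 / 4340.0) = exp(1.4424) = 4.2308.
m_f = 323.4 / 4.2308 = 76.4394 t, so propellant = m₀ − m_f = 323.4 − 76.4394 = 246.9606 t.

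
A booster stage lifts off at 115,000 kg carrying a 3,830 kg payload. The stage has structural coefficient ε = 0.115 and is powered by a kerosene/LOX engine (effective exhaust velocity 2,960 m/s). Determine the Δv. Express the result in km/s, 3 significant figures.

Stage wet mass = m₀ − payload = 115,000 − 3,830 = 111,170 kg.
Stage dry mass = ε × stage wet mass = 0.115 × 111,170 = 12,784.6 kg.
Burnout mass m_f = stage dry + payload = 12,784.6 + 3,830 = 16,614.6 kg.
By the Tsiolkovsky rocket equation, Δv = v_e · ln(115,000/16,614.6) = 2960.0 × ln(6.922) = 2960.0 × 1.9347 ≈ 5727 m/s.

Δv ≈ 5.73 km/s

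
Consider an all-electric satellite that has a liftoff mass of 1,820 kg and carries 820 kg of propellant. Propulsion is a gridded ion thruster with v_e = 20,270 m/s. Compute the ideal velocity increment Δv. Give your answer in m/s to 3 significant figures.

Δv ≈ 12100 m/s

m_f = m₀ − m_prop = 1,820 − 820 = 1,000 kg.
Δv = v_e · ln(m₀/m_f) = 20270.0 × ln(1.82) = 20270.0 × 0.5988 ≈ 12138.4 m/s.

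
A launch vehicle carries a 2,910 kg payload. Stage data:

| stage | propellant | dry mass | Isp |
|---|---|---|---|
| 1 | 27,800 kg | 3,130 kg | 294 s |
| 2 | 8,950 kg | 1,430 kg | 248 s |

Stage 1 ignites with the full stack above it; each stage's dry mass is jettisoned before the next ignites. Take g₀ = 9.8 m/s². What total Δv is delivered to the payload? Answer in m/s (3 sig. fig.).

Ignition mass of stage 1 = 27,800+3,130 + 8,950+1,430 + 2,910 = 44,220 kg.
Stage 1: m₀ = 44,220 kg, m_f = 44,220 − 27,800 = 16,420 kg; Δv = 294×9.8×ln(2.693) = 2881.2×0.9907 ≈ 2854 m/s.
Stage 2: m₀ = 13,290 kg, m_f = 13,290 − 8,950 = 4,340 kg; Δv = 248×9.8×ln(3.062) = 2430.4×1.1191 ≈ 2720 m/s.
Total Δv = 2854 + 2720 = 5574 m/s.

Δv ≈ 5570 m/s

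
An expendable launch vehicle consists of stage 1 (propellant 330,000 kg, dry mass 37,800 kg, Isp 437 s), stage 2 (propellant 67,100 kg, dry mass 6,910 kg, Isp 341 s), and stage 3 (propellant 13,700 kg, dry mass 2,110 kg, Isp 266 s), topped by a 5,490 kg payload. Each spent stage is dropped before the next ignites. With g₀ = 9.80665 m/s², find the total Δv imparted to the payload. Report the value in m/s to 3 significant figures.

Ignition mass of stage 1 = 330,000+37,800 + 67,100+6,910 + 13,700+2,110 + 5,490 = 463,110 kg.
Stage 1: m₀ = 463,110 kg, m_f = 463,110 − 330,000 = 133,110 kg; Δv = 437×9.80665×ln(3.479) = 4285.5×1.2468 ≈ 5343 m/s.
Stage 2: m₀ = 95,310 kg, m_f = 95,310 − 67,100 = 28,210 kg; Δv = 341×9.80665×ln(3.379) = 3344.1×1.2175 ≈ 4071 m/s.
Stage 3: m₀ = 21,300 kg, m_f = 21,300 − 13,700 = 7,600 kg; Δv = 266×9.80665×ln(2.803) = 2608.6×1.0306 ≈ 2688 m/s.
Total Δv = 5343 + 4071 + 2688 = 12102 m/s.

Δv ≈ 12100 m/s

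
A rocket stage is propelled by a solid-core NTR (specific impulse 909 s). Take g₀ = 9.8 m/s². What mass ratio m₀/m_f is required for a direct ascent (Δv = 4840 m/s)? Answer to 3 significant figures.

v_e = Isp · g₀ = 909 × 9.8 = 8908.2 m/s.
m₀/m_f = exp(Δv / v_e) = exp(4840 / 8908.2) = exp(0.5433) = 1.7217.

mass ratio ≈ 1.72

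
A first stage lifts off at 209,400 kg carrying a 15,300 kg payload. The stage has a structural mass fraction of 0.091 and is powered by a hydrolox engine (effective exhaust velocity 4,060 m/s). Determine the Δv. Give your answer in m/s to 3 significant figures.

Δv ≈ 7510 m/s

Stage wet mass = m₀ − payload = 209,400 − 15,300 = 194,100 kg.
Stage dry mass = ε × stage wet mass = 0.091 × 194,100 = 17,663.1 kg.
Burnout mass m_f = stage dry + payload = 17,663.1 + 15,300 = 32,963.1 kg.
Δv = v_e · ln(209,400/32,963.1) = 4060.0 × ln(6.353) = 4060.0 × 1.8489 ≈ 7506 m/s.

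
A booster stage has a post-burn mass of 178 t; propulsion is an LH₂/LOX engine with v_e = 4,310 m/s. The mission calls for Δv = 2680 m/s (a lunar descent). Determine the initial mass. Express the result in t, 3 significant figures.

initial mass ≈ 331 t

m₀/m_f = exp(Δv / v_e) = exp(2680 / 4310.0) = exp(0.6218) = 1.8623.
m₀ = m_f × 1.8623 = 178 × 1.8623 = 331.489 t.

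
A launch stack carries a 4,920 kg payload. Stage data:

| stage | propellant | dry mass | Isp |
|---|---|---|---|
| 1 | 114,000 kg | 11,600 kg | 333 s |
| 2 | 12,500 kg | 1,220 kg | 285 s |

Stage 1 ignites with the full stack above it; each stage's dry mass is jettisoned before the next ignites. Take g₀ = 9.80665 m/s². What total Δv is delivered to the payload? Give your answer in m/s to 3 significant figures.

Δv ≈ 8210 m/s

Ignition mass of stage 1 = 114,000+11,600 + 12,500+1,220 + 4,920 = 144,240 kg.
Stage 1: m₀ = 144,240 kg, m_f = 144,240 − 114,000 = 30,240 kg; Δv = 333×9.80665×ln(4.77) = 3265.6×1.5623 ≈ 5102 m/s.
Stage 2: m₀ = 18,640 kg, m_f = 18,640 − 12,500 = 6,140 kg; Δv = 285×9.80665×ln(3.036) = 2794.9×1.1105 ≈ 3104 m/s.
Total Δv = 5102 + 3104 = 8206 m/s.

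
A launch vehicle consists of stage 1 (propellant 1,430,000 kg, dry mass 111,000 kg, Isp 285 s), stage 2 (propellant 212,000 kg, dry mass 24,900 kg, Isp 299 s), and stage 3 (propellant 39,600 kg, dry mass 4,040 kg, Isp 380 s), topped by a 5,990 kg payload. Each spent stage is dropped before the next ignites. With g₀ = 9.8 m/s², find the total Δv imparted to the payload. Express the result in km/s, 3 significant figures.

Δv ≈ 14.2 km/s

Ignition mass of stage 1 = 1,430,000+111,000 + 212,000+24,900 + 39,600+4,040 + 5,990 = 1,827,530 kg.
Stage 1: m₀ = 1,827,530 kg, m_f = 1,827,530 − 1,430,000 = 397,530 kg; Δv = 285×9.8×ln(4.597) = 2793.0×1.5255 ≈ 4261 m/s.
Stage 2: m₀ = 286,530 kg, m_f = 286,530 − 212,000 = 74,530 kg; Δv = 299×9.8×ln(3.844) = 2930.2×1.3466 ≈ 3946 m/s.
Stage 3: m₀ = 49,630 kg, m_f = 49,630 − 39,600 = 10,030 kg; Δv = 380×9.8×ln(4.948) = 3724.0×1.5990 ≈ 5955 m/s.
Total Δv = 4261 + 3946 + 5955 = 14162 m/s.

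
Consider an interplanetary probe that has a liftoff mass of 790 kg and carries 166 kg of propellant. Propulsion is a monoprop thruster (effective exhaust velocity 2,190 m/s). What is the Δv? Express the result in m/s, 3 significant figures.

m_f = m₀ − m_prop = 790 − 166 = 624 kg.
From the ideal rocket equation, Δv = v_e · ln(m₀/m_f) = 2190.0 × ln(1.266) = 2190.0 × 0.2359 ≈ 516.6 m/s.

Δv ≈ 517 m/s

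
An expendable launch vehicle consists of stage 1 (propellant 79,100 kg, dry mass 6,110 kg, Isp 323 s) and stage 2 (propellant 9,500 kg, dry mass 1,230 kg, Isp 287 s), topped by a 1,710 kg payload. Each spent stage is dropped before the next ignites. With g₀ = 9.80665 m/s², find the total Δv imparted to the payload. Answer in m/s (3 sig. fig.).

Ignition mass of stage 1 = 79,100+6,110 + 9,500+1,230 + 1,710 = 97,650 kg.
Stage 1: m₀ = 97,650 kg, m_f = 97,650 − 79,100 = 18,550 kg; Δv = 323×9.80665×ln(5.264) = 3167.5×1.6609 ≈ 5261 m/s.
Stage 2: m₀ = 12,440 kg, m_f = 12,440 − 9,500 = 2,940 kg; Δv = 287×9.80665×ln(4.231) = 2814.5×1.4425 ≈ 4060 m/s.
Total Δv = 5261 + 4060 = 9321 m/s.

Δv ≈ 9320 m/s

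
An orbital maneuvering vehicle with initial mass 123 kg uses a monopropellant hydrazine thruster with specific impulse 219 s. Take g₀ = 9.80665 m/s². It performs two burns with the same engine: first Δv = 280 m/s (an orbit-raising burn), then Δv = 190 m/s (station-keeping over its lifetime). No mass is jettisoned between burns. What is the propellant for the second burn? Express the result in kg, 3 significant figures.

propellant for the second burn ≈ 9.14 kg

v_e = Isp · g₀ = 219 × 9.80665 = 2147.7 m/s.
After the first burn: m = 123 × exp(−280/2147.7) = 123 × 0.87777 = 107.966 kg.
After the second burn: m = 107.966 × exp(−190/2147.7) = 107.966 × 0.91533 = 98.8245 kg.
Second-burn propellant = 107.966 − 98.8245 = 9.1415 kg.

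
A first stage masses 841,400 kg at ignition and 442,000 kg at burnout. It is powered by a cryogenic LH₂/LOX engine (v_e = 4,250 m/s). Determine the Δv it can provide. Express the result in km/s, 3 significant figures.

Δv ≈ 2.74 km/s

From the ideal rocket equation, Δv = v_e · ln(m₀/m_f) = 4250.0 × ln(1.904) = 4250.0 × 0.6438 ≈ 2736.0 m/s.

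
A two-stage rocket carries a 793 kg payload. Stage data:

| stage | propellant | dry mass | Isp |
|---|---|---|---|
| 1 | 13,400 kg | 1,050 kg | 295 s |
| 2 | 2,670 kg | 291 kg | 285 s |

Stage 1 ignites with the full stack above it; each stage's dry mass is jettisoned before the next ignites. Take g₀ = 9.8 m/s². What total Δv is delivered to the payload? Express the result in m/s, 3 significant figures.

Ignition mass of stage 1 = 13,400+1,050 + 2,670+291 + 793 = 18,204 kg.
Stage 1: m₀ = 18,204 kg, m_f = 18,204 − 13,400 = 4,804 kg; Δv = 295×9.8×ln(3.789) = 2891.0×1.3322 ≈ 3851 m/s.
Stage 2: m₀ = 3,754 kg, m_f = 3,754 − 2,670 = 1,084 kg; Δv = 285×9.8×ln(3.463) = 2793.0×1.2422 ≈ 3469 m/s.
Total Δv = 3851 + 3469 = 7320 m/s.

Δv ≈ 7320 m/s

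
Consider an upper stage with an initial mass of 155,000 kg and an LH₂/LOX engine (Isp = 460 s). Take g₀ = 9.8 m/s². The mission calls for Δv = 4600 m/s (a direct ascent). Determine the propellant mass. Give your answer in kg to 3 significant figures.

v_e = Isp · g₀ = 460 × 9.8 = 4508.0 m/s.
m₀/m_f = exp(Δv / v_e) = exp(4600 / 4508.0) = exp(1.0204) = 2.7743.
m_f = 155,000 / 2.7743 = 55,869.9 kg, so propellant = m₀ − m_f = 155,000 − 55,869.9 = 99,130.1 kg.

propellant mass ≈ 99100 kg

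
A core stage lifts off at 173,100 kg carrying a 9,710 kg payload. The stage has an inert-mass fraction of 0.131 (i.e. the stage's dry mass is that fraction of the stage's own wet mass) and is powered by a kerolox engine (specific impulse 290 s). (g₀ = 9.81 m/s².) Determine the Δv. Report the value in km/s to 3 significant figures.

Stage wet mass = m₀ − payload = 173,100 − 9,710 = 163,390 kg.
Stage dry mass = ε × stage wet mass = 0.131 × 163,390 = 21,404.1 kg.
Burnout mass m_f = stage dry + payload = 21,404.1 + 9,710 = 31,114.1 kg.
v_e = Isp · g₀ = 290 × 9.81 = 2844.9 m/s.
Using Δv = v_e ln(m₀/m_f): Δv = v_e · ln(173,100/31,114.1) = 2844.9 × ln(5.563) = 2844.9 × 1.7162 ≈ 4882 m/s.

Δv ≈ 4.88 km/s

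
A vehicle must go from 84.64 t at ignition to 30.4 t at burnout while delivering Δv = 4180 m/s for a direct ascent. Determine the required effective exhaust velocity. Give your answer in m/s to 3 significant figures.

v_e ≈ 4080 m/s

ln(m₀/m_f) = ln(84640/30400) = ln(2.784) = 1.0240.
From the ideal rocket equation, v_e = Δv / ln(m₀/m_f) = 4180 / 1.0240 = 4082.2 m/s.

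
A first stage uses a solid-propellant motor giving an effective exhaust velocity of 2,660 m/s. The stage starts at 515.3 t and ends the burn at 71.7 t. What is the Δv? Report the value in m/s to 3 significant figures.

Δv ≈ 5250 m/s

From the ideal rocket equation, Δv = v_e · ln(m₀/m_f) = 2660.0 × ln(7.187) = 2660.0 × 1.9723 ≈ 5246.2 m/s.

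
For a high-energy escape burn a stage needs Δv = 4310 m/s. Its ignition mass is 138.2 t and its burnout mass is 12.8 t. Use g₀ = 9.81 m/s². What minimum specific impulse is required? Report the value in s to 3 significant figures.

ln(m₀/m_f) = ln(138200/12800) = ln(10.8) = 2.3793.
By the Tsiolkovsky rocket equation, v_e = Δv / ln(m₀/m_f) = 4310 / 2.3793 = 1811.5 m/s.
Isp = v_e / g₀ = 1811.5 / 9.81 = 184.7 s.

Isp ≈ 185 s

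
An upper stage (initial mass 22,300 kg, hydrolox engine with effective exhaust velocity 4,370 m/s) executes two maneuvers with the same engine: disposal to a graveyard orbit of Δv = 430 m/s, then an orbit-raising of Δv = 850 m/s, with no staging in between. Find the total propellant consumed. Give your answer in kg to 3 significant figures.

After the first burn: m = 22300 × exp(−430/4370.0) = 22300 × 0.90629 = 20,210.3 kg.
After the second burn: m = 20,210.3 × exp(−850/4370.0) = 20,210.3 × 0.82324 = 16,637.9 kg.
Total propellant = m₀ − m_final = 22300 − 16,637.9 = 5,662.1 kg.

total propellant consumed ≈ 5660 kg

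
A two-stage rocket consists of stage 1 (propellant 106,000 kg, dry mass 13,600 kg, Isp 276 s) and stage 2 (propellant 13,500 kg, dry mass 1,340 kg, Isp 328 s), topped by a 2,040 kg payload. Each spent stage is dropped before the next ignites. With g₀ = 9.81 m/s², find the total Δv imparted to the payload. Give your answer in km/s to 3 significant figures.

Ignition mass of stage 1 = 106,000+13,600 + 13,500+1,340 + 2,040 = 136,480 kg.
Stage 1: m₀ = 136,480 kg, m_f = 136,480 − 106,000 = 30,480 kg; Δv = 276×9.81×ln(4.478) = 2707.6×1.4991 ≈ 4059 m/s.
Stage 2: m₀ = 16,880 kg, m_f = 16,880 − 13,500 = 3,380 kg; Δv = 328×9.81×ln(4.994) = 3217.7×1.6083 ≈ 5175 m/s.
Total Δv = 4059 + 5175 = 9234 m/s.

Δv ≈ 9.23 km/s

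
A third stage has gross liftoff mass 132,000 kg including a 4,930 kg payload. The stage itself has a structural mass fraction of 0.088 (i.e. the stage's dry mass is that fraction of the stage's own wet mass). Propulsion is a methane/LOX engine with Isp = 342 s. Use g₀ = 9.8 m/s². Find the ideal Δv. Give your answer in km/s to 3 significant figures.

Stage wet mass = m₀ − payload = 132,000 − 4,930 = 127,070 kg.
Stage dry mass = ε × stage wet mass = 0.088 × 127,070 = 11,182.2 kg.
Burnout mass m_f = stage dry + payload = 11,182.2 + 4,930 = 16,112.2 kg.
v_e = Isp · g₀ = 342 × 9.8 = 3351.6 m/s.
Δv = v_e · ln(132,000/16,112.2) = 3351.6 × ln(8.193) = 3351.6 × 2.1032 ≈ 7049 m/s.

Δv ≈ 7.05 km/s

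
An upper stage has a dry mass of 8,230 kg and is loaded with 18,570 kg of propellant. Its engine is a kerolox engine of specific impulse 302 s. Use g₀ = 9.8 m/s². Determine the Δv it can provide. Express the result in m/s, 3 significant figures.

v_e = Isp · g₀ = 302 × 9.8 = 2959.6 m/s.
m₀ = m_dry + m_prop = 8,230 + 18,570 = 26,800 kg.
Δv = v_e · ln(m₀/m_f) = 2959.6 × ln(3.256) = 2959.6 × 1.1806 ≈ 3494.2 m/s.

Δv ≈ 3490 m/s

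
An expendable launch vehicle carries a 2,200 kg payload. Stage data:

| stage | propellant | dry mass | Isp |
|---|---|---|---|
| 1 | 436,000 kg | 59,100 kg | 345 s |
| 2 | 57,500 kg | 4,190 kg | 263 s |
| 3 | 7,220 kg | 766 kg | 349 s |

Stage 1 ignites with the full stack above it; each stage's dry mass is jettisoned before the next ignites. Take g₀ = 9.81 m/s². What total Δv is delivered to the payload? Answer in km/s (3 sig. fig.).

Ignition mass of stage 1 = 436,000+59,100 + 57,500+4,190 + 7,220+766 + 2,200 = 566,976 kg.
Stage 1: m₀ = 566,976 kg, m_f = 566,976 − 436,000 = 130,976 kg; Δv = 345×9.81×ln(4.329) = 3384.5×1.4653 ≈ 4959 m/s.
Stage 2: m₀ = 71,876 kg, m_f = 71,876 − 57,500 = 14,376 kg; Δv = 263×9.81×ln(5) = 2580.0×1.6094 ≈ 4152 m/s.
Stage 3: m₀ = 10,186 kg, m_f = 10,186 − 7,220 = 2,966 kg; Δv = 349×9.81×ln(3.434) = 3423.7×1.2338 ≈ 4224 m/s.
Total Δv = 4959 + 4152 + 4224 = 13335 m/s.

Δv ≈ 13.3 km/s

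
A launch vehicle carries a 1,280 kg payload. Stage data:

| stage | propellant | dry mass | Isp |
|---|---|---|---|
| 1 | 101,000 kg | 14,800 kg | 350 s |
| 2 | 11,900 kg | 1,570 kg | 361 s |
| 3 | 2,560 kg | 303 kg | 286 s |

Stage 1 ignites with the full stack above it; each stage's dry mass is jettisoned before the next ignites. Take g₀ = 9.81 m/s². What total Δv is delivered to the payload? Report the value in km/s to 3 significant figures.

Δv ≈ 11.5 km/s

Ignition mass of stage 1 = 101,000+14,800 + 11,900+1,570 + 2,560+303 + 1,280 = 133,413 kg.
Stage 1: m₀ = 133,413 kg, m_f = 133,413 − 101,000 = 32,413 kg; Δv = 350×9.81×ln(4.116) = 3433.5×1.4149 ≈ 4858 m/s.
Stage 2: m₀ = 17,613 kg, m_f = 17,613 − 11,900 = 5,713 kg; Δv = 361×9.81×ln(3.083) = 3541.4×1.1259 ≈ 3987 m/s.
Stage 3: m₀ = 4,143 kg, m_f = 4,143 − 2,560 = 1,583 kg; Δv = 286×9.81×ln(2.617) = 2805.7×0.9621 ≈ 2699 m/s.
Total Δv = 4858 + 3987 + 2699 = 11544 m/s.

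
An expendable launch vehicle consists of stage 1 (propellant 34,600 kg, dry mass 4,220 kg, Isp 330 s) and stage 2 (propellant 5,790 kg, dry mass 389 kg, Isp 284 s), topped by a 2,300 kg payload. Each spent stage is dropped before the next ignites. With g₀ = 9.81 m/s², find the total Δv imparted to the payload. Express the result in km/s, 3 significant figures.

Ignition mass of stage 1 = 34,600+4,220 + 5,790+389 + 2,300 = 47,299 kg.
Stage 1: m₀ = 47,299 kg, m_f = 47,299 − 34,600 = 12,699 kg; Δv = 330×9.81×ln(3.725) = 3237.3×1.3150 ≈ 4257 m/s.
Stage 2: m₀ = 8,479 kg, m_f = 8,479 − 5,790 = 2,689 kg; Δv = 284×9.81×ln(3.153) = 2786.0×1.1484 ≈ 3200 m/s.
Total Δv = 4257 + 3200 = 7457 m/s.

Δv ≈ 7.46 km/s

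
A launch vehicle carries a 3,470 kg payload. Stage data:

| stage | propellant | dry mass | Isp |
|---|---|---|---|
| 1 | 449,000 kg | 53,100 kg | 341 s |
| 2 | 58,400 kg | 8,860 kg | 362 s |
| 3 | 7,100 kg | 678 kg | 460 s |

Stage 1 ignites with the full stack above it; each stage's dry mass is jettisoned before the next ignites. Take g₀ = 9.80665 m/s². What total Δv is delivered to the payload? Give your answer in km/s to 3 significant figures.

Ignition mass of stage 1 = 449,000+53,100 + 58,400+8,860 + 7,100+678 + 3,470 = 580,608 kg.
Stage 1: m₀ = 580,608 kg, m_f = 580,608 − 449,000 = 131,608 kg; Δv = 341×9.80665×ln(4.412) = 3344.1×1.4842 ≈ 4963 m/s.
Stage 2: m₀ = 78,508 kg, m_f = 78,508 − 58,400 = 20,108 kg; Δv = 362×9.80665×ln(3.904) = 3550.0×1.3621 ≈ 4835 m/s.
Stage 3: m₀ = 11,248 kg, m_f = 11,248 − 7,100 = 4,148 kg; Δv = 460×9.80665×ln(2.712) = 4511.1×0.9976 ≈ 4500 m/s.
Total Δv = 4963 + 4835 + 4500 = 14298 m/s.

Δv ≈ 14.3 km/s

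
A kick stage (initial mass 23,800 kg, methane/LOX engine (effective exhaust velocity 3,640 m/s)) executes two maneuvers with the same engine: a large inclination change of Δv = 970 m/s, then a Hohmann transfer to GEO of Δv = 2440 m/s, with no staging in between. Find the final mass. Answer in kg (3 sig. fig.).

After the first burn: m = 23800 × exp(−970/3640.0) = 23800 × 0.76607 = 18,232.5 kg.
After the second burn: m = 18,232.5 × exp(−2440/3640.0) = 18,232.5 × 0.51154 = 9,326.65 kg.

final mass ≈ 9330 kg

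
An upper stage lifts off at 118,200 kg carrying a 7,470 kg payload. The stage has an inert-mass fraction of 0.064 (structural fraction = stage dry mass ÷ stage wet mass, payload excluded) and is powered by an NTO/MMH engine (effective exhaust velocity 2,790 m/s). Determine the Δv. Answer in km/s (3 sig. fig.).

Δv ≈ 5.84 km/s

Stage wet mass = m₀ − payload = 118,200 − 7,470 = 110,730 kg.
Stage dry mass = ε × stage wet mass = 0.064 × 110,730 = 7,086.72 kg.
Burnout mass m_f = stage dry + payload = 7,086.72 + 7,470 = 14,556.72 kg.
Δv = v_e · ln(118,200/14,556.72) = 2790.0 × ln(8.12) = 2790.0 × 2.0943 ≈ 5843 m/s.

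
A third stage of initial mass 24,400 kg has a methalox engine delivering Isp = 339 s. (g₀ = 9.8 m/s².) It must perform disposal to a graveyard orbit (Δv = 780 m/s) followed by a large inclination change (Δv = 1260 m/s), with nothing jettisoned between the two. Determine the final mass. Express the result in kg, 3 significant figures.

final mass ≈ 13200 kg

v_e = Isp · g₀ = 339 × 9.8 = 3322.2 m/s.
After the first burn: m = 24400 × exp(−780/3322.2) = 24400 × 0.79074 = 19,294.1 kg.
After the second burn: m = 19,294.1 × exp(−1260/3322.2) = 19,294.1 × 0.68436 = 13,204.1 kg.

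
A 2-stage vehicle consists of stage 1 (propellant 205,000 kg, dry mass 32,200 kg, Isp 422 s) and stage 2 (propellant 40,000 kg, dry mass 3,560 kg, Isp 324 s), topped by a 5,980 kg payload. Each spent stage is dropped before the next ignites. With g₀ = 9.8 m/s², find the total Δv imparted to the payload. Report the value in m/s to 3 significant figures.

Ignition mass of stage 1 = 205,000+32,200 + 40,000+3,560 + 5,980 = 286,740 kg.
Stage 1: m₀ = 286,740 kg, m_f = 286,740 − 205,000 = 81,740 kg; Δv = 422×9.8×ln(3.508) = 4135.6×1.2550 ≈ 5190 m/s.
Stage 2: m₀ = 49,540 kg, m_f = 49,540 − 40,000 = 9,540 kg; Δv = 324×9.8×ln(5.193) = 3175.2×1.6473 ≈ 5230 m/s.
Total Δv = 5190 + 5230 = 10420 m/s.

Δv ≈ 10400 m/s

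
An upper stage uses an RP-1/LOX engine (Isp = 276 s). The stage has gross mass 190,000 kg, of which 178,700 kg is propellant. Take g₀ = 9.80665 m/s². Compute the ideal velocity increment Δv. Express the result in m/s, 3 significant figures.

v_e = Isp · g₀ = 276 × 9.80665 = 2706.6 m/s.
m_f = m₀ − m_prop = 190,000 − 178,700 = 11,300 kg.
Using Δv = v_e ln(m₀/m_f): Δv = v_e · ln(m₀/m_f) = 2706.6 × ln(16.81) = 2706.6 × 2.8222 ≈ 7638.7 m/s.

Δv ≈ 7640 m/s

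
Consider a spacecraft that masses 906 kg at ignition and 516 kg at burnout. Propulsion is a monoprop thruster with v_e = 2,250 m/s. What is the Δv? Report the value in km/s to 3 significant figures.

Δv ≈ 1.27 km/s

Rocket equation: Δv = v_e · ln(m₀/m_f) = 2250.0 × ln(1.756) = 2250.0 × 0.5629 ≈ 1266.6 m/s.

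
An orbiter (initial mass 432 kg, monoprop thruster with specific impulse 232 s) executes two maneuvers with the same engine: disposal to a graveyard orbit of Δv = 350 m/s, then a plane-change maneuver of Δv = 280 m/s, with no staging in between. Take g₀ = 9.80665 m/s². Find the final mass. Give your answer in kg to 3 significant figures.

final mass ≈ 328 kg

v_e = Isp · g₀ = 232 × 9.80665 = 2275.1 m/s.
After the first burn: m = 432 × exp(−350/2275.1) = 432 × 0.85741 = 370.401 kg.
After the second burn: m = 370.401 × exp(−280/2275.1) = 370.401 × 0.88420 = 327.509 kg.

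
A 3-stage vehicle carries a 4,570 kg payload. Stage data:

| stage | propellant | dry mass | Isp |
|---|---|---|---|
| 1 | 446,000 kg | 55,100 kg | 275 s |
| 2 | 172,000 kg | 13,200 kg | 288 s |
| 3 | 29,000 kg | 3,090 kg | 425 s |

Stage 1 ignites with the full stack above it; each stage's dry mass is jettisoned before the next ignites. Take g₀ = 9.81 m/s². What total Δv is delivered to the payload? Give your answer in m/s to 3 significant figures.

Δv ≈ 13300 m/s

Ignition mass of stage 1 = 446,000+55,100 + 172,000+13,200 + 29,000+3,090 + 4,570 = 722,960 kg.
Stage 1: m₀ = 722,960 kg, m_f = 722,960 − 446,000 = 276,960 kg; Δv = 275×9.81×ln(2.61) = 2697.8×0.9595 ≈ 2588 m/s.
Stage 2: m₀ = 221,860 kg, m_f = 221,860 − 172,000 = 49,860 kg; Δv = 288×9.81×ln(4.45) = 2825.3×1.4928 ≈ 4218 m/s.
Stage 3: m₀ = 36,660 kg, m_f = 36,660 − 29,000 = 7,660 kg; Δv = 425×9.81×ln(4.786) = 4169.2×1.5657 ≈ 6528 m/s.
Total Δv = 2588 + 4218 + 6528 = 13334 m/s.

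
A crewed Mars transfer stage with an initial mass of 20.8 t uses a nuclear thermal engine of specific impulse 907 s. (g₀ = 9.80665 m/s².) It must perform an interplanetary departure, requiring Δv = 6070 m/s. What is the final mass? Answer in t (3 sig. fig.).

v_e = Isp · g₀ = 907 × 9.80665 = 8894.6 m/s.
By the Tsiolkovsky rocket equation, m₀/m_f = exp(Δv / v_e) = exp(6070 / 8894.6) = exp(0.6824) = 1.9787.
m_f = m₀ / 1.9787 = 20.8 / 1.9787 = 10.512 t.

final mass ≈ 10.5 t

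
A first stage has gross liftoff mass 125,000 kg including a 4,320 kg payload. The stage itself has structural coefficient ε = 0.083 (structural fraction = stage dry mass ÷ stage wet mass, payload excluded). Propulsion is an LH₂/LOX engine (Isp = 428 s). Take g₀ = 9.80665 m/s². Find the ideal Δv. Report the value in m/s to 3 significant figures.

Δv ≈ 9090 m/s

Stage wet mass = m₀ − payload = 125,000 − 4,320 = 120,680 kg.
Stage dry mass = ε × stage wet mass = 0.083 × 120,680 = 10,016.4 kg.
Burnout mass m_f = stage dry + payload = 10,016.4 + 4,320 = 14,336.4 kg.
v_e = Isp · g₀ = 428 × 9.80665 = 4197.2 m/s.
Using Δv = v_e ln(m₀/m_f): Δv = v_e · ln(125,000/14,336.4) = 4197.2 × ln(8.719) = 4197.2 × 2.1655 ≈ 9089 m/s.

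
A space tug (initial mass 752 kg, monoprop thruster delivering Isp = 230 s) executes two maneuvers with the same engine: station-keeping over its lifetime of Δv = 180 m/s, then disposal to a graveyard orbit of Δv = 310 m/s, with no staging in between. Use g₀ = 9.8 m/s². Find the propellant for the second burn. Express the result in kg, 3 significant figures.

propellant for the second burn ≈ 89.2 kg

v_e = Isp · g₀ = 230 × 9.8 = 2254.0 m/s.
After the first burn: m = 752 × exp(−180/2254.0) = 752 × 0.92325 = 694.284 kg.
After the second burn: m = 694.284 × exp(−310/2254.0) = 694.284 × 0.87151 = 605.075 kg.
Second-burn propellant = 694.284 − 605.075 = 89.209 kg.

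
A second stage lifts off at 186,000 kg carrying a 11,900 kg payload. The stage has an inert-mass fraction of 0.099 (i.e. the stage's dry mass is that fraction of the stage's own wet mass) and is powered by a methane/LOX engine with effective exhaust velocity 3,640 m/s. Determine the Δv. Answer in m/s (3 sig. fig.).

Δv ≈ 6750 m/s

Stage wet mass = m₀ − payload = 186,000 − 11,900 = 174,100 kg.
Stage dry mass = ε × stage wet mass = 0.099 × 174,100 = 17,235.9 kg.
Burnout mass m_f = stage dry + payload = 17,235.9 + 11,900 = 29,135.9 kg.
Δv = v_e · ln(186,000/29,135.9) = 3640.0 × ln(6.384) = 3640.0 × 1.8538 ≈ 6748 m/s.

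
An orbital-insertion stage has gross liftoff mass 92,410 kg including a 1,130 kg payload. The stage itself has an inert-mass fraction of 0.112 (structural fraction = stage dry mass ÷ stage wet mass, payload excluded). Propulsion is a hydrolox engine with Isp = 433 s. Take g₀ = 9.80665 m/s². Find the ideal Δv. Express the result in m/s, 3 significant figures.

Stage wet mass = m₀ − payload = 92,410 − 1,130 = 91,280 kg.
Stage dry mass = ε × stage wet mass = 0.112 × 91,280 = 10,223.4 kg.
Burnout mass m_f = stage dry + payload = 10,223.4 + 1,130 = 11,353.4 kg.
v_e = Isp · g₀ = 433 × 9.80665 = 4246.3 m/s.
Rocket equation: Δv = v_e · ln(92,410/11,353.4) = 4246.3 × ln(8.139) = 4246.3 × 2.0967 ≈ 8903 m/s.

Δv ≈ 8900 m/s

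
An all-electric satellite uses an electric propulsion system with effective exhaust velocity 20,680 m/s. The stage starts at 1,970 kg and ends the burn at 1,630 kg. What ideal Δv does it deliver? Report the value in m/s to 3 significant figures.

By the Tsiolkovsky rocket equation, Δv = v_e · ln(m₀/m_f) = 20680.0 × ln(1.209) = 20680.0 × 0.1895 ≈ 3917.9 m/s.

Δv ≈ 3920 m/s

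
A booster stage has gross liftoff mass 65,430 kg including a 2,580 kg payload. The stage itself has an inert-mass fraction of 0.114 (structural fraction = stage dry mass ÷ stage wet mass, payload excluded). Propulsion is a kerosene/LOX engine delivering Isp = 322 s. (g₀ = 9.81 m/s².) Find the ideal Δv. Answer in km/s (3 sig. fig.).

Stage wet mass = m₀ − payload = 65,430 − 2,580 = 62,850 kg.
Stage dry mass = ε × stage wet mass = 0.114 × 62,850 = 7,164.9 kg.
Burnout mass m_f = stage dry + payload = 7,164.9 + 2,580 = 9,744.9 kg.
v_e = Isp · g₀ = 322 × 9.81 = 3158.8 m/s.
Using Δv = v_e ln(m₀/m_f): Δv = v_e · ln(65,430/9,744.9) = 3158.8 × ln(6.714) = 3158.8 × 1.9042 ≈ 6015 m/s.

Δv ≈ 6.02 km/s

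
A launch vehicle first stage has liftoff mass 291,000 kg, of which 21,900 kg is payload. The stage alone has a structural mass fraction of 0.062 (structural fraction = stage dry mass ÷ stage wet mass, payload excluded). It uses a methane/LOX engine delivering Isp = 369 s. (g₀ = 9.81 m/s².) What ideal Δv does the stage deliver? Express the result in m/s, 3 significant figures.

Δv ≈ 7310 m/s

Stage wet mass = m₀ − payload = 291,000 − 21,900 = 269,100 kg.
Stage dry mass = ε × stage wet mass = 0.062 × 269,100 = 16,684.2 kg.
Burnout mass m_f = stage dry + payload = 16,684.2 + 21,900 = 38,584.2 kg.
v_e = Isp · g₀ = 369 × 9.81 = 3619.9 m/s.
Δv = v_e · ln(291,000/38,584.2) = 3619.9 × ln(7.542) = 3619.9 × 2.0205 ≈ 7314 m/s.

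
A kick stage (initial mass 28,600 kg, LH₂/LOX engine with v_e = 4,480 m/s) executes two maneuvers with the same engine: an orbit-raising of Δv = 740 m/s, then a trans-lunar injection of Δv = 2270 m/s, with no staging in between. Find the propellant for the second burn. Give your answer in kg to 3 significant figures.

After the first burn: m = 28600 × exp(−740/4480.0) = 28600 × 0.84774 = 24,245.4 kg.
After the second burn: m = 24,245.4 × exp(−2270/4480.0) = 24,245.4 × 0.60248 = 14,607.4 kg.
Second-burn propellant = 24,245.4 − 14,607.4 = 9,638 kg.

propellant for the second burn ≈ 9640 kg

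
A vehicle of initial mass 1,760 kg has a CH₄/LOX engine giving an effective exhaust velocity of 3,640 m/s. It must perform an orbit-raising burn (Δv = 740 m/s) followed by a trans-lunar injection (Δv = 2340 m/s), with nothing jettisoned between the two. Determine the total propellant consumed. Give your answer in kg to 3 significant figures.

After the first burn: m = 1760 × exp(−740/3640.0) = 1760 × 0.81604 = 1,436.23 kg.
After the second burn: m = 1,436.23 × exp(−2340/3640.0) = 1,436.23 × 0.52579 = 755.155 kg.
Total propellant = m₀ − m_final = 1760 − 755.155 = 1,004.845 kg.

total propellant consumed ≈ 1000 kg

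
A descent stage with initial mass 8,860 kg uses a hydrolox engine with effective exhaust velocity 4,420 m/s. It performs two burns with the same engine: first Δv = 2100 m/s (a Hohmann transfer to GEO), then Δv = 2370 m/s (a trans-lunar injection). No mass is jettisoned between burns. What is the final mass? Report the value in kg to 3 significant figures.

After the first burn: m = 8860 × exp(−2100/4420.0) = 8860 × 0.62181 = 5,509.24 kg.
After the second burn: m = 5,509.24 × exp(−2370/4420.0) = 5,509.24 × 0.58497 = 3,222.74 kg.

final mass ≈ 3220 kg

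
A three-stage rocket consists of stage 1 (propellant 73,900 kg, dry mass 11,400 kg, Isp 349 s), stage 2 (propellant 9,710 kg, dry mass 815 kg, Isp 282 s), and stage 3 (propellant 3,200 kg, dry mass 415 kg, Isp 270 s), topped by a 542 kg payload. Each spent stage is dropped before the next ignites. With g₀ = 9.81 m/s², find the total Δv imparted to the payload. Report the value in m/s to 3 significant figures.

Δv ≈ 11500 m/s

Ignition mass of stage 1 = 73,900+11,400 + 9,710+815 + 3,200+415 + 542 = 99,982 kg.
Stage 1: m₀ = 99,982 kg, m_f = 99,982 − 73,900 = 26,082 kg; Δv = 349×9.81×ln(3.833) = 3423.7×1.3437 ≈ 4601 m/s.
Stage 2: m₀ = 14,682 kg, m_f = 14,682 − 9,710 = 4,972 kg; Δv = 282×9.81×ln(2.953) = 2766.4×1.0828 ≈ 2995 m/s.
Stage 3: m₀ = 4,157 kg, m_f = 4,157 − 3,200 = 957 kg; Δv = 270×9.81×ln(4.344) = 2648.7×1.4687 ≈ 3890 m/s.
Total Δv = 4601 + 2995 + 3890 = 11486 m/s.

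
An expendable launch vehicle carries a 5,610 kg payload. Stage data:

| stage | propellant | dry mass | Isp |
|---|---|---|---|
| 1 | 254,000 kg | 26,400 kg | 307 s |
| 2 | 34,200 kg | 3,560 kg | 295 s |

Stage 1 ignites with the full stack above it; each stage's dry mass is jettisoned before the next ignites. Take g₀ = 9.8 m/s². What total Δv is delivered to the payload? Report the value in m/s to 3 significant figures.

Ignition mass of stage 1 = 254,000+26,400 + 34,200+3,560 + 5,610 = 323,770 kg.
Stage 1: m₀ = 323,770 kg, m_f = 323,770 − 254,000 = 69,770 kg; Δv = 307×9.8×ln(4.641) = 3008.6×1.5348 ≈ 4618 m/s.
Stage 2: m₀ = 43,370 kg, m_f = 43,370 − 34,200 = 9,170 kg; Δv = 295×9.8×ln(4.73) = 2891.0×1.5538 ≈ 4492 m/s.
Total Δv = 4618 + 4492 = 9110 m/s.

Δv ≈ 9110 m/s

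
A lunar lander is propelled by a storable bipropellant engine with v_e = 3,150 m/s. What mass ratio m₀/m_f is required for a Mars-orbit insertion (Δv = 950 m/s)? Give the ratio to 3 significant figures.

m₀/m_f = exp(Δv / v_e) = exp(950 / 3150.0) = exp(0.3016) = 1.3520.

mass ratio ≈ 1.35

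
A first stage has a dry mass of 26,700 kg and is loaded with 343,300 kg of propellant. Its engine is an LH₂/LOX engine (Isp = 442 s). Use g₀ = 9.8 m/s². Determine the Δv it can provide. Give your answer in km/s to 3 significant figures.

Δv ≈ 11.4 km/s

v_e = Isp · g₀ = 442 × 9.8 = 4331.6 m/s.
m₀ = m_dry + m_prop = 26,700 + 343,300 = 370,000 kg.
By the Tsiolkovsky rocket equation, Δv = v_e · ln(m₀/m_f) = 4331.6 × ln(13.86) = 4331.6 × 2.6288 ≈ 11387.1 m/s.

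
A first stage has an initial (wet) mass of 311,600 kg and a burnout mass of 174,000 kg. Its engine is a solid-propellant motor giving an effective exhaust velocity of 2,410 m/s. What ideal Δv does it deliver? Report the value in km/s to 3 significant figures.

Δv ≈ 1.40 km/s

By the Tsiolkovsky rocket equation, Δv = v_e · ln(m₀/m_f) = 2410.0 × ln(1.791) = 2410.0 × 0.5827 ≈ 1404.2 m/s.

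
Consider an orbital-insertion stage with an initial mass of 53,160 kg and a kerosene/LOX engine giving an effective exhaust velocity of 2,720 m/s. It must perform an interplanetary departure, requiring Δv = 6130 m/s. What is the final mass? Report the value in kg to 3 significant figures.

final mass ≈ 5580 kg

From the ideal rocket equation, m₀/m_f = exp(Δv / v_e) = exp(6130 / 2720.0) = exp(2.2537) = 9.5227.
m_f = m₀ / 9.5227 = 53,160 / 9.5227 = 5,582.45 kg.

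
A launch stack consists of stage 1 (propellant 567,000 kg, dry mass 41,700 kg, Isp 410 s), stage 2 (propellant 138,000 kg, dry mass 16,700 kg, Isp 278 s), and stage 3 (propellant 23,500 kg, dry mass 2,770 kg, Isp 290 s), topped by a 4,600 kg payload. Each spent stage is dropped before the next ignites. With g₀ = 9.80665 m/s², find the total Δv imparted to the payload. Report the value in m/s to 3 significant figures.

Ignition mass of stage 1 = 567,000+41,700 + 138,000+16,700 + 23,500+2,770 + 4,600 = 794,270 kg.
Stage 1: m₀ = 794,270 kg, m_f = 794,270 − 567,000 = 227,270 kg; Δv = 410×9.80665×ln(3.495) = 4020.7×1.2513 ≈ 5031 m/s.
Stage 2: m₀ = 185,570 kg, m_f = 185,570 − 138,000 = 47,570 kg; Δv = 278×9.80665×ln(3.901) = 2726.2×1.3612 ≈ 3711 m/s.
Stage 3: m₀ = 30,870 kg, m_f = 30,870 − 23,500 = 7,370 kg; Δv = 290×9.80665×ln(4.189) = 2843.9×1.4324 ≈ 4074 m/s.
Total Δv = 5031 + 3711 + 4074 = 12816 m/s.

Δv ≈ 12800 m/s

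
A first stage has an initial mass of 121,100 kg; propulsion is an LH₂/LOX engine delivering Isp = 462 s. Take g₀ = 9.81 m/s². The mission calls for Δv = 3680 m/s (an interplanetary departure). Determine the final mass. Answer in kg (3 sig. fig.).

final mass ≈ 53800 kg

v_e = Isp · g₀ = 462 × 9.81 = 4532.2 m/s.
From the ideal rocket equation, m₀/m_f = exp(Δv / v_e) = exp(3680 / 4532.2) = exp(0.8120) = 2.2523.
m_f = m₀ / 2.2523 = 121,100 / 2.2523 = 53,767.3 kg.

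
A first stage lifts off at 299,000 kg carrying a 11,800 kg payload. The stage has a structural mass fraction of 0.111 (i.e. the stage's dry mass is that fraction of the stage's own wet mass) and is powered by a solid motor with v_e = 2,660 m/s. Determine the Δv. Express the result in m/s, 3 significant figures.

Δv ≈ 5120 m/s

Stage wet mass = m₀ − payload = 299,000 − 11,800 = 287,200 kg.
Stage dry mass = ε × stage wet mass = 0.111 × 287,200 = 31,879.2 kg.
Burnout mass m_f = stage dry + payload = 31,879.2 + 11,800 = 43,679.2 kg.
From the ideal rocket equation, Δv = v_e · ln(299,000/43,679.2) = 2660.0 × ln(6.845) = 2660.0 × 1.9236 ≈ 5117 m/s.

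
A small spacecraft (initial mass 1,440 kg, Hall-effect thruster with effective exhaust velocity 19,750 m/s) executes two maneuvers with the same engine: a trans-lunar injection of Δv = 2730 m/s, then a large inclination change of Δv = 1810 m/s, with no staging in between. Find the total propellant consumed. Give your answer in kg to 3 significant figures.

total propellant consumed ≈ 296 kg

After the first burn: m = 1440 × exp(−2730/19750.0) = 1440 × 0.87090 = 1,254.1 kg.
After the second burn: m = 1,254.1 × exp(−1810/19750.0) = 1,254.1 × 0.91243 = 1,144.28 kg.
Total propellant = m₀ − m_final = 1440 − 1,144.28 = 295.72 kg.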